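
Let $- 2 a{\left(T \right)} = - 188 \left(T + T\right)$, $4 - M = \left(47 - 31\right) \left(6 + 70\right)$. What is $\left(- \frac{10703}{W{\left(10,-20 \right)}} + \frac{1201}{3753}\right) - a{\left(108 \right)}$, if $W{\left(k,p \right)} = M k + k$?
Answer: $- \frac{131819761693}{6492690} \approx -20303.0$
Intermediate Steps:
$M = -1212$ ($M = 4 - \left(47 - 31\right) \left(6 + 70\right) = 4 - 16 \cdot 76 = 4 - 1216 = -1212$)
$W{\left(k,p \right)} = - 1211 k$ ($W{\left(k,p \right)} = - 1212 k + k = - 1211 k$)
$a{\left(T \right)} = 188 T$ ($a{\left(T \right)} = - \frac{\left(-188\right) \left(T + T\right)}{2} = - \frac{\left(-188\right) 2 T}{2} = - \frac{\left(-376\right) T}{2} = 188 T$)
$\left(- \frac{10703}{W{\left(10,-20 \right)}} + \frac{1201}{3753}\right) - a{\left(108 \right)} = \left(- \frac{10703}{\left(-1211\right) 10} + \frac{1201}{3753}\right) - 188 \cdot 108 = \left(- \frac{10703}{-12110} + 1201 \cdot \frac{1}{3753}\right) - 20304 = \left(\left(-10703\right) \left(- \frac{1}{12110}\right) + \frac{1201}{3753}\right) - 20304 = \left(\frac{1529}{1730} + \frac{1201}{3753}\right) - 20304 = \frac{7816067}{6492690} - 20304 = - \frac{131819761693}{6492690}$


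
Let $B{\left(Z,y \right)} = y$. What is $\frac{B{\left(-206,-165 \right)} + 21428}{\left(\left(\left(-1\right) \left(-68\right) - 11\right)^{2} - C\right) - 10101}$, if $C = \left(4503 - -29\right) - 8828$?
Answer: $- \frac{21263}{2556} \approx -8.3189$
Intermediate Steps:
$C = -4296$ ($C = \left(4503 + 29\right) - 8828 = 4532 - 8828 = -4296$)
$\frac{B{\left(-206,-165 \right)} + 21428}{\left(\left(\left(-1\right) \left(-68\right) - 11\right)^{2} - C\right) - 10101} = \frac{-165 + 21428}{\left(\left(\left(-1\right) \left(-68\right) - 11\right)^{2} - -4296\right) - 10101} = \frac{21263}{\left(\left(68 - 11\right)^{2} + 4296\right) - 10101} = \frac{21263}{\left(57^{2} + 4296\right) - 10101} = \frac{21263}{\left(3249 + 4296\right) - 10101} = \frac{21263}{7545 - 10101} = \frac{21263}{-2556} = 21263 \left(- \frac{1}{2556}\right) = - \frac{21263}{2556}$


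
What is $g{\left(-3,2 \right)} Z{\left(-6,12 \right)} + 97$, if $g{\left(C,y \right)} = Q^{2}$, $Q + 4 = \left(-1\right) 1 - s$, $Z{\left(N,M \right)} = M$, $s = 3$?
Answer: $865$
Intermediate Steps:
$Q = -8$ ($Q = -4 - 4 = -8$)
$g{\left(C,y \right)} = 64$ ($g{\left(C,y \right)} = \left(-8\right)^{2} = 64$)
$g{\left(-3,2 \right)} Z{\left(-6,12 \right)} + 97 = 64 \cdot 12 + 97 = 768 + 97 = 865$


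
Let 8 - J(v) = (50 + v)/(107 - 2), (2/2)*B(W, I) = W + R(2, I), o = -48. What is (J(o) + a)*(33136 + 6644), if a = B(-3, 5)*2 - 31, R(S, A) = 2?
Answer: -6966804/7 ≈ -9.9526e+5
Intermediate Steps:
B(W, I) = 2 + W (B(W, I) = W + 2 = 2 + W)
J(v) = 158/21 - v/105 (J(v) = 8 - (50 + v)/(107 - 2) = 8 - (50 + v)/105 = 8 - (10/21 + v/105) = 8 + (-10/21 - v/105) = 158/21 - v/105)
a = -33 (a = (2 - 3)*2 - 31 = -1*2 - 31 = -2 - 31 = -33)
(J(o) + a)*(33136 + 6644) = ((158/21 - 1/105*(-48)) - 33)*(33136 + 6644) = ((158/21 + 16/35) - 33)*39780 = (838/105 - 33)*39780 = -2627/105*39780 = -6966804/7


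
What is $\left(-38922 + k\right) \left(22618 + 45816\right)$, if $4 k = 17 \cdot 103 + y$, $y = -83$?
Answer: $-2635051170$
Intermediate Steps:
$k = 417$ ($k = \frac{17 \cdot 103 - 83}{4} = \frac{1751 - 83}{4} = \frac{1}{4} \cdot 1668 = 417$)
$\left(-38922 + k\right) \left(22618 + 45816\right) = \left(-38922 + 417\right) \left(22618 + 45816\right) = \left(-38505\right) 68434 = -2635051170$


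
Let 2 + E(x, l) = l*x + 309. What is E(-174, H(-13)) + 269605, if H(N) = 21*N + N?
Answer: 319676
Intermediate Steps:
H(N) = 22*N
E(x, l) = 307 + l*x (E(x, l) = -2 + (l*x + 309) = -2 + (309 + l*x) = 307 + l*x)
E(-174, H(-13)) + 269605 = (307 + (22*(-13))*(-174)) + 269605 = (307 - 286*(-174)) + 269605 = (307 + 49764) + 269605 = 50071 + 269605 = 319676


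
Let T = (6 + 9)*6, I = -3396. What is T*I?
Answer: -305640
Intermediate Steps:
T = 90 (T = 15*6 = 90)
T*I = 90*(-3396) = -305640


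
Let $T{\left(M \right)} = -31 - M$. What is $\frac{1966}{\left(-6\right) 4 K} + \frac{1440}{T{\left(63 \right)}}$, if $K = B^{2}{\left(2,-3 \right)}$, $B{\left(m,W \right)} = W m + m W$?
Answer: $- \frac{1290361}{81216} \approx -15.888$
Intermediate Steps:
$B{\left(m,W \right)} = 2 W m$ ($B{\left(m,W \right)} = W m + W m = 2 W m$)
$K = 144$ ($K = \left(2 \left(-3\right) 2\right)^{2} = \left(-12\right)^{2} = 144$)
$\frac{1966}{\left(-6\right) 4 K} + \frac{1440}{T{\left(63 \right)}} = \frac{1966}{\left(-6\right) 4 \cdot 144} + \frac{1440}{-31 - 63} = \frac{1966}{\left(-24\right) 144} + \frac{1440}{-31 - 63} = \frac{1966}{-3456} + \frac{1440}{-94} = 1966 \left(- \frac{1}{3456}\right) + 1440 \left(- \frac{1}{94}\right) = - \frac{983}{1728} - \frac{720}{47} = - \frac{1290361}{81216}$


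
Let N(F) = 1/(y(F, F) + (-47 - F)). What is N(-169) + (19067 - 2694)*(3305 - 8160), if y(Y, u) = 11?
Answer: -10572291694/133 ≈ -7.9491e+7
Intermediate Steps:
N(F) = 1/(-36 - F) (N(F) = 1/(11 + (-47 - F)) = 1/(-36 - F))
N(-169) + (19067 - 2694)*(3305 - 8160) = -1/(36 - 169) + (19067 - 2694)*(3305 - 8160) = -1/(-133) + 16373*(-4855) = -1*(-1/133) - 79490915 = 1/133 - 79490915 = -10572291694/133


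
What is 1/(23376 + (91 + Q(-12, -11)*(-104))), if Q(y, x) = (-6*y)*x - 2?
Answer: 1/106043 ≈ 9.4301e-6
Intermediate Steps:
Q(y, x) = -2 - 6*x*y (Q(y, x) = -6*x*y - 2 = -2 - 6*x*y)
1/(23376 + (91 + Q(-12, -11)*(-104))) = 1/(23376 + (91 + (-2 - 6*(-11)*(-12))*(-104))) = 1/(23376 + (91 + (-2 - 792)*(-104))) = 1/(23376 + (91 - 794*(-104))) = 1/(23376 + (91 + 82576)) = 1/(23376 + 82667) = 1/106043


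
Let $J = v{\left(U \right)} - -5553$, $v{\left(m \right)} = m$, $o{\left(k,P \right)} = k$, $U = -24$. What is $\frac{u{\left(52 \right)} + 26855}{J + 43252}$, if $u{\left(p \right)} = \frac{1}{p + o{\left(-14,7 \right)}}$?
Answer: $\frac{1020491}{1853678} \approx 0.55052$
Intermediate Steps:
$u{\left(p \right)} = \frac{1}{-14 + p}$ ($u{\left(p \right)} = \frac{1}{p - 14} = \frac{1}{-14 + p}$)
$J = 5529$ ($J = -24 - -5553 = -24 + 5553 = 5529$)
$\frac{u{\left(52 \right)} + 26855}{J + 43252} = \frac{\frac{1}{-14 + 52} + 26855}{5529 + 43252} = \frac{\frac{1}{38} + 26855}{48781} = \left(\frac{1}{38} + 26855\right) \frac{1}{48781} = \frac{1020491}{38} \cdot \frac{1}{48781} = \frac{1020491}{1853678}$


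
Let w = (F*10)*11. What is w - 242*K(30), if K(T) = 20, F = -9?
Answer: -5830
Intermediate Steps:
w = -990 (w = -9*10*11 = -90*11 = -990)
w - 242*K(30) = -990 - 242*20 = -990 - 4840 = -5830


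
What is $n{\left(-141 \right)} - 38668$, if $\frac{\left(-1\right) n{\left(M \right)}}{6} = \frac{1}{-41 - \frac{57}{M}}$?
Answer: $- \frac{12296377}{318} \approx -38668.0$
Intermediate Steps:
$n{\left(M \right)} = - \frac{6}{-41 - \frac{57}{M}}$
$n{\left(-141 \right)} - 38668 = 6 \left(-141\right) \frac{1}{57 + 41 \left(-141\right)} - 38668 = 6 \left(-141\right) \frac{1}{57 - 5781} - 38668 = 6 \left(-141\right) \frac{1}{-5724} - 38668 = 6 \left(-141\right) \left(- \frac{1}{5724}\right) - 38668 = \frac{47}{318} - 38668 = - \frac{12296377}{318}$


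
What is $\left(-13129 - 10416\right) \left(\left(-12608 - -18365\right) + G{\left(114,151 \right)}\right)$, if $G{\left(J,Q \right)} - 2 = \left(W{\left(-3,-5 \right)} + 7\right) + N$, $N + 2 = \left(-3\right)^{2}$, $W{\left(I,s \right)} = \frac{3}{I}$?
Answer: $-135901740$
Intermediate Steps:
$N = 7$ ($N = -2 + \left(-3\right)^{2} = -2 + 9 = 7$)
$G{\left(J,Q \right)} = 15$ ($G{\left(J,Q \right)} = 2 + \left(\left(\frac{3}{-3} + 7\right) + 7\right) = 2 + \left(\left(3 \left(- \frac{1}{3}\right) + 7\right) + 7\right) = 2 + \left(\left(-1 + 7\right) + 7\right) = 2 + \left(6 + 7\right) = 2 + 13 = 15$)
$\left(-13129 - 10416\right) \left(\left(-12608 - -18365\right) + G{\left(114,151 \right)}\right) = \left(-13129 - 10416\right) \left(\left(-12608 - -18365\right) + 15\right) = - 23545 \left(\left(-12608 + 18365\right) + 15\right) = - 23545 \left(5757 + 15\right) = \left(-23545\right) 5772 = -135901740$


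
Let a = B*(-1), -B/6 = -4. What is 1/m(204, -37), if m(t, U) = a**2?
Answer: 1/576 ≈ 0.0017361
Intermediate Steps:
B = 24 (B = -6*(-4) = 24)
a = -24 (a = 24*(-1) = -24)
m(t, U) = 576 (m(t, U) = (-24)**2 = 576)
1/m(204, -37) = 1/576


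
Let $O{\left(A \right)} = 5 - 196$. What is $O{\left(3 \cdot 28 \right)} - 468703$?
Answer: $-468894$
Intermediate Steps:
$O{\left(A \right)} = -191$ ($O{\left(A \right)} = 5 - 196 = -191$)
$O{\left(3 \cdot 28 \right)} - 468703 = -191 - 468703 = -468894$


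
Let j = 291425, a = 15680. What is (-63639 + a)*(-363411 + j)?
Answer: 3452376574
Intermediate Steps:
(-63639 + a)*(-363411 + j) = (-63639 + 15680)*(-363411 + 291425) = -47959*(-71986) = 3452376574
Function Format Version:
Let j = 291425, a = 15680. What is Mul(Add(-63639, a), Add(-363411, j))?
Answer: 3452376574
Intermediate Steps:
Mul(Add(-63639, a), Add(-363411, j)) = Mul(Add(-63639, 15680), Add(-363411, 291425)) = Mul(-47959, -71986) = 3452376574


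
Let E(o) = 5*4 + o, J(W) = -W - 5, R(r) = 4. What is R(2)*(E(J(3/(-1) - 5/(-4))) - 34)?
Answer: -69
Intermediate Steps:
J(W) = -5 - W
E(o) = 20 + o
R(2)*(E(J(3/(-1) - 5/(-4))) - 34) = 4*((20 + (-5 - (3/(-1) - 5/(-4)))) - 34) = 4*((20 + (-5 - (3*(-1) - 5*(-¼)))) - 34) = 4*((20 + (-5 - (-3 + 5/4))) - 34) = 4*((20 + (-5 - 1*(-7/4))) - 34) = 4*((20 + (-5 + 7/4)) - 34) = 4*((20 - 13/4) - 34) = 4*(67/4 - 34) = 4*(-69/4) = -69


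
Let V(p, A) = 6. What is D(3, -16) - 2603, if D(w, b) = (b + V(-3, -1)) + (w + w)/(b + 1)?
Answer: -13067/5 ≈ -2613.4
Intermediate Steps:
D(w, b) = 6 + b + 2*w/(1 + b) (D(w, b) = (b + 6) + (w + w)/(b + 1) = (6 + b) + (2*w)/(1 + b) = (6 + b) + 2*w/(1 + b) = 6 + b + 2*w/(1 + b))
D(3, -16) - 2603 = (6 + (-16)**2 + 2*3 + 7*(-16))/(1 - 16) - 2603 = (6 + 256 + 6 - 112)/(-15) - 2603 = -1/15*156 - 2603 = -52/5 - 2603 = -13067/5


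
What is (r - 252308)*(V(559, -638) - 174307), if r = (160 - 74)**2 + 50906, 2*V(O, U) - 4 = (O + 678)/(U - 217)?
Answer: 28912984527361/855 ≈ 3.3816e+10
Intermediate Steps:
V(O, U) = 2 + (678 + O)/(2*(-217 + U)) (V(O, U) = 2 + ((O + 678)/(U - 217))/2 = 2 + ((678 + O)/(-217 + U))/2 = 2 + (678 + O)/(2*(-217 + U)))
r = 58302 (r = 86**2 + 50906 = 7396 + 50906 = 58302)
(r - 252308)*(V(559, -638) - 174307) = (58302 - 252308)*((-190 + 559 + 4*(-638))/(2*(-217 - 638)) - 174307) = -194006*((1/2)*(-190 + 559 - 2552)/(-855) - 174307) = -194006*((1/2)*(-1/855)*(-2183) - 174307) = -194006*(2183/1710 - 174307) = -194006*(-298062787/1710) = 28912984527361/855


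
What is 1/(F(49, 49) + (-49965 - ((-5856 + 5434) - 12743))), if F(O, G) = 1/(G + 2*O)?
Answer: -147/5409599 ≈ -2.7174e-5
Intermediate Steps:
1/(F(49, 49) + (-49965 - ((-5856 + 5434) - 12743))) = 1/(1/(49 + 2*49) + (-49965 - ((-5856 + 5434) - 12743))) = 1/(1/(49 + 98) + (-49965 - (-422 - 12743))) = 1/(1/147 + (-49965 - 1*(-13165))) = 1/(1/147 + (-49965 + 13165)) = 1/(1/147 - 36800) = 1/(-5409599/147) = -147/5409599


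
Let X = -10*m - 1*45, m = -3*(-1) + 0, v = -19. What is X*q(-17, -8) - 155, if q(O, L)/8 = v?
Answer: 11245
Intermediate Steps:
q(O, L) = -152 (q(O, L) = 8*(-19) = -152)
m = 3 (m = 3 + 0 = 3)
X = -75 (X = -10*3 - 1*45 = -30 - 45 = -75)
X*q(-17, -8) - 155 = -75*(-152) - 155 = 11400 - 155 = 11245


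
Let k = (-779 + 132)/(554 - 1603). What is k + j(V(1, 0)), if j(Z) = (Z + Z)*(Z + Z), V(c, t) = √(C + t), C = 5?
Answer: 21627/1049 ≈ 20.617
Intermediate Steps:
V(c, t) = √(5 + t)
j(Z) = 4*Z² (j(Z) = (2*Z)*(2*Z) = 4*Z²)
k = 647/1049 (k = -647/(-1049) = -647*(-1/1049) = 647/1049 ≈ 0.61678)
k + j(V(1, 0)) = 647/1049 + 4*(√(5 + 0))² = 647/1049 + 4*(√5)² = 647/1049 + 4*5 = 647/1049 + 20 = 21627/1049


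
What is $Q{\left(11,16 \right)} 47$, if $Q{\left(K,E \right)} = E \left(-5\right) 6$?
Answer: $-22560$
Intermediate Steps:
$Q{\left(K,E \right)} = - 30 E$ ($Q{\left(K,E \right)} = - 5 E 6 = - 30 E$)
$Q{\left(11,16 \right)} 47 = \left(-30\right) 16 \cdot 47 = \left(-480\right) 47 = -22560$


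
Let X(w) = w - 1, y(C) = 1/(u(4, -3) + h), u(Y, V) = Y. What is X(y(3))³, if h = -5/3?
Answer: -64/343 ≈ -0.18659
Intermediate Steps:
h = -5/3 (h = -5*⅓ = -5/3 ≈ -1.6667)
y(C) = 3/7 (y(C) = 1/(4 - 5/3) = 1/(7/3) = 3/7)
X(w) = -1 + w
X(y(3))³ = (-1 + 3/7)³ = (-4/7)³ = -64/343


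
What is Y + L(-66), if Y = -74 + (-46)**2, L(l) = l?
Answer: 1976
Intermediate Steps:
Y = 2042 (Y = -74 + 2116 = 2042)
Y + L(-66) = 2042 - 66 = 1976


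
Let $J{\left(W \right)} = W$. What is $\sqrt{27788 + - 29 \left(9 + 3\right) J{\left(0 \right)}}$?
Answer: $2 \sqrt{6947} \approx 166.7$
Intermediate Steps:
$\sqrt{27788 + - 29 \left(9 + 3\right) J{\left(0 \right)}} = \sqrt{27788 + - 29 \left(9 + 3\right) 0} = \sqrt{27788 + \left(-29\right) 12 \cdot 0} = \sqrt{27788 - 0} = \sqrt{27788 + 0} = \sqrt{27788} = 2 \sqrt{6947}$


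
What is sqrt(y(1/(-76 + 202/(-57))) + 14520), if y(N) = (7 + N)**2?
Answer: sqrt(299493590881)/4534 ≈ 120.70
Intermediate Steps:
sqrt(y(1/(-76 + 202/(-57))) + 14520) = sqrt((7 + 1/(-76 + 202/(-57)))**2 + 14520) = sqrt((7 + 1/(-76 + 202*(-1/57)))**2 + 14520) = sqrt((7 + 1/(-76 - 202/57))**2 + 14520) = sqrt((7 + 1/(-4534/57))**2 + 14520) = sqrt((7 - 57/4534)**2 + 14520) = sqrt((31681/4534)**2 + 14520) = sqrt(1003685761/20557156 + 14520) = sqrt(299493590881/20557156) = sqrt(299493590881)/4534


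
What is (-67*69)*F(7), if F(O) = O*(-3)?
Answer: 97083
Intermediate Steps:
F(O) = -3*O
(-67*69)*F(7) = (-67*69)*(-3*7) = -4623*(-21) = 97083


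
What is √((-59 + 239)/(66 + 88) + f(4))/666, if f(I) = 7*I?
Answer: √172942/51282 ≈ 0.0081093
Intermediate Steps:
√((-59 + 239)/(66 + 88) + f(4))/666 = √((-59 + 239)/(66 + 88) + 7*4)/666 = √(180/154 + 28)*(1/666) = √(180*(1/154) + 28)*(1/666) = √(90/77 + 28)*(1/666) = √(2246/77)*(1/666) = (√172942/77)*(1/666) = √172942/51282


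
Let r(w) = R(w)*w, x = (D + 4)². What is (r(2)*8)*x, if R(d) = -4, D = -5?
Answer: -64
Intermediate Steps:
x = 1 (x = (-5 + 4)² = (-1)² = 1)
r(w) = -4*w
(r(2)*8)*x = (-4*2*8)*1 = -8*8*1 = -64*1 = -64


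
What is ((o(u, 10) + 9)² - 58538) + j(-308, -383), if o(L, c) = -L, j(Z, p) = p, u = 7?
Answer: -58917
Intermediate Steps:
((o(u, 10) + 9)² - 58538) + j(-308, -383) = ((-1*7 + 9)² - 58538) - 383 = ((-7 + 9)² - 58538) - 383 = (2² - 58538) - 383 = (4 - 58538) - 383 = -58534 - 383 = -58917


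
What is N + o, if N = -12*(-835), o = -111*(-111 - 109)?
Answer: 34440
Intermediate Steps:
o = 24420 (o = -111*(-220) = 24420)
N = 10020
N + o = 10020 + 24420 = 34440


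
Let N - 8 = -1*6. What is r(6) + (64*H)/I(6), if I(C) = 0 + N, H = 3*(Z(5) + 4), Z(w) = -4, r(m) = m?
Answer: 6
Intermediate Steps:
N = 2 (N = 8 - 1*6 = 8 - 6 = 2)
H = 0 (H = 3*(-4 + 4) = 3*0 = 0)
I(C) = 2 (I(C) = 0 + 2 = 2)
r(6) + (64*H)/I(6) = 6 + (64*0)/2 = 6 + (½)*0 = 6 + 0 = 6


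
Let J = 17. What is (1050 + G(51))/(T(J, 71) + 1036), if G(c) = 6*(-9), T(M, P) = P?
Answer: 332/369 ≈ 0.89973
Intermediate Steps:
G(c) = -54
(1050 + G(51))/(T(J, 71) + 1036) = (1050 - 54)/(71 + 1036) = 996/1107 = 996*(1/1107) = 332/369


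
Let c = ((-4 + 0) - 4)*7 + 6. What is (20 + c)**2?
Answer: 900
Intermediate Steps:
c = -50 (c = (-4 - 4)*7 + 6 = -8*7 + 6 = -56 + 6 = -50)
(20 + c)**2 = (20 - 50)**2 = (-30)**2 = 900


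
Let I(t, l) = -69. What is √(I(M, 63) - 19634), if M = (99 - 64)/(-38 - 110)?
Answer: I*√19703 ≈ 140.37*I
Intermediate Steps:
M = -35/148 (M = 35/(-148) = 35*(-1/148) = -35/148 ≈ -0.23649)
√(I(M, 63) - 19634) = √(-69 - 19634) = √(-19703) = I*√19703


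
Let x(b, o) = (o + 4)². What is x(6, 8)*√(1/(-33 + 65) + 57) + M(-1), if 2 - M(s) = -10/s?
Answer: -8 + 90*√146 ≈ 1079.5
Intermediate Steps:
M(s) = 2 + 10/s (M(s) = 2 - (-10)/s = 2 + 10/s)
x(b, o) = (4 + o)²
x(6, 8)*√(1/(-33 + 65) + 57) + M(-1) = (4 + 8)²*√(1/(-33 + 65) + 57) + (2 + 10/(-1)) = 12²*√(1/32 + 57) + (2 + 10*(-1)) = 144*√(1/32 + 57) + (2 - 10) = 144*√(1825/32) - 8 = 144*(5*√146/8) - 8 = 90*√146 - 8 = -8 + 90*√146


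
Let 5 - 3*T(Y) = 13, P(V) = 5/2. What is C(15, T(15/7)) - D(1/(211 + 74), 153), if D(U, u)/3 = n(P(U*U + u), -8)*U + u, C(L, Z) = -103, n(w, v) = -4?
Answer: -53386/95 ≈ -561.96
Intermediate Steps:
P(V) = 5/2 (P(V) = 5*(1/2) = 5/2)
T(Y) = -8/3 (T(Y) = 5/3 - 1/3*13 = 5/3 - 13/3 = -8/3)
D(U, u) = -12*U + 3*u (D(U, u) = 3*(-4*U + u) = 3*(u - 4*U) = -12*U + 3*u)
C(15, T(15/7)) - D(1/(211 + 74), 153) = -103 - (-12/(211 + 74) + 3*153) = -103 - (-12/285 + 459) = -103 - (-12*1/285 + 459) = -103 - (-4/95 + 459) = -103 - 1*43601/95 = -103 - 43601/95 = -53386/95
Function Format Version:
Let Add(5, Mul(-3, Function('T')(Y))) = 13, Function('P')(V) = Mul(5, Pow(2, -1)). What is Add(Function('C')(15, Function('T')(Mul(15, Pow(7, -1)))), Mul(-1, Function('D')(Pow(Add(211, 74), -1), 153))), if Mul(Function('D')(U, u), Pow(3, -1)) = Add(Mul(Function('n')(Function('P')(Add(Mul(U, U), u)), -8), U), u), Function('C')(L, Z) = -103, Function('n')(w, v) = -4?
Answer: Rational(-53386, 95) ≈ -561.96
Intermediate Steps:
Function('P')(V) = Rational(5, 2) (Function('P')(V) = Mul(5, Rational(1, 2)) = Rational(5, 2))
Function('T')(Y) = Rational(-8, 3) (Function('T')(Y) = Add(Rational(5, 3), Mul(Rational(-1, 3), 13)) = Add(Rational(5, 3), Rational(-13, 3)) = Rational(-8, 3))
Function('D')(U, u) = Add(Mul(-12, U), Mul(3, u)) (Function('D')(U, u) = Mul(3, Add(Mul(-4, U), u)) = Mul(3, Add(u, Mul(-4, U))) = Add(Mul(-12, U), Mul(3, u)))
Add(Function('C')(15, Function('T')(Mul(15, Pow(7, -1)))), Mul(-1, Function('D')(Pow(Add(211, 74), -1), 153))) = Add(-103, Mul(-1, Add(Mul(-12, Pow(Add(211, 74), -1)), Mul(3, 153)))) = Add(-103, Mul(-1, Add(Mul(-12, Pow(285, -1)), 459))) = Add(-103, Mul(-1, Add(Mul(-12, Rational(1, 285)), 459))) = Add(-103, Mul(-1, Add(Rational(-4, 95), 459))) = Add(-103, Mul(-1, Rational(43601, 95))) = Add(-103, Rational(-43601, 95)) = Rational(-53386, 95)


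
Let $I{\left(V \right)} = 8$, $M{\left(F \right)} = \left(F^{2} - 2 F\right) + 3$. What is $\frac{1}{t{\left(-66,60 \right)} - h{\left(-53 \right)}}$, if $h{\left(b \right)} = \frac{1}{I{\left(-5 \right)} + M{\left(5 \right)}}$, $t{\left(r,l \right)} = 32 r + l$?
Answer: $- \frac{26}{53353} \approx -0.00048732$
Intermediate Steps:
$M{\left(F \right)} = 3 + F^{2} - 2 F$
$t{\left(r,l \right)} = l + 32 r$
$h{\left(b \right)} = \frac{1}{26}$ ($h{\left(b \right)} = \frac{1}{8 + \left(3 + 5^{2} - 10\right)} = \frac{1}{8 + \left(3 + 25 - 10\right)} = \frac{1}{8 + 18} = \frac{1}{26}$)
$\frac{1}{t{\left(-66,60 \right)} - h{\left(-53 \right)}} = \frac{1}{\left(60 + 32 \left(-66\right)\right) - \frac{1}{26}} = \frac{1}{\left(60 - 2112\right) - \frac{1}{26}} = \frac{1}{-2052 - \frac{1}{26}} = \frac{1}{- \frac{53353}{26}} = - \frac{26}{53353}$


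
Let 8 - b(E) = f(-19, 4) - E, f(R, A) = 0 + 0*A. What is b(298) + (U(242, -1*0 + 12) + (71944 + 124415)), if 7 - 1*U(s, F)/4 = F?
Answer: 196645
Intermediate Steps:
f(R, A) = 0 (f(R, A) = 0 + 0 = 0)
U(s, F) = 28 - 4*F
b(E) = 8 + E (b(E) = 8 - (0 - E) = 8 - (-1)*E = 8 + E)
b(298) + (U(242, -1*0 + 12) + (71944 + 124415)) = (8 + 298) + ((28 - 4*(-1*0 + 12)) + (71944 + 124415)) = 306 + ((28 - 4*(0 + 12)) + 196359) = 306 + ((28 - 4*12) + 196359) = 306 + ((28 - 48) + 196359) = 306 + (-20 + 196359) = 306 + 196339 = 196645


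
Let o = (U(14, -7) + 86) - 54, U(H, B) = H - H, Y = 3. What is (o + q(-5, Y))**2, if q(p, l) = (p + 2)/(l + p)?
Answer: 4489/4 ≈ 1122.3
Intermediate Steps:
q(p, l) = (2 + p)/(l + p)
U(H, B) = 0
o = 32 (o = (0 + 86) - 54 = 86 - 54 = 32)
(o + q(-5, Y))**2 = (32 + (2 - 5)/(3 - 5))**2 = (32 - 3/(-2))**2 = (32 - 1/2*(-3))**2 = (32 + 3/2)**2 = (67/2)**2 = 4489/4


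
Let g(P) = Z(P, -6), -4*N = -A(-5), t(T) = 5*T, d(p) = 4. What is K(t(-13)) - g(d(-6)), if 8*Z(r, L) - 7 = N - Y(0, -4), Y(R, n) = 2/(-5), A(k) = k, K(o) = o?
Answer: -10523/160 ≈ -65.769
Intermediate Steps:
Y(R, n) = -⅖ (Y(R, n) = 2*(-⅕) = -⅖)
N = -5/4 (N = -(-1)*(-5)/4 = -¼*5 = -5/4 ≈ -1.2500)
Z(r, L) = 123/160 (Z(r, L) = 7/8 + (-5/4 - 1*(-⅖))/8 = 7/8 + (-5/4 + ⅖)/8 = 7/8 + (⅛)*(-17/20) = 7/8 - 17/160 = 123/160)
g(P) = 123/160
K(t(-13)) - g(d(-6)) = 5*(-13) - 1*123/160 = -65 - 123/160 = -10523/160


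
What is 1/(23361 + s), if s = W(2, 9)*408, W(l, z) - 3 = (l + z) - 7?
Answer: 1/26217 ≈ 3.8143e-5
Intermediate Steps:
W(l, z) = -4 + l + z (W(l, z) = 3 + ((l + z) - 7) = 3 + (-7 + l + z) = -4 + l + z)
s = 2856 (s = (-4 + 2 + 9)*408 = 7*408 = 2856)
1/(23361 + s) = 1/(23361 + 2856) = 1/26217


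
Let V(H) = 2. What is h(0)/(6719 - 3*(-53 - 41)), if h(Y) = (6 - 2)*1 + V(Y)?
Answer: 6/7001 ≈ 0.00085702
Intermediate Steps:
h(Y) = 6 (h(Y) = (6 - 2)*1 + 2 = 4*1 + 2 = 4 + 2 = 6)
h(0)/(6719 - 3*(-53 - 41)) = 6/(6719 - 3*(-53 - 41)) = 6/(6719 - 3*(-94)) = 6/(6719 + 282) = 6/7001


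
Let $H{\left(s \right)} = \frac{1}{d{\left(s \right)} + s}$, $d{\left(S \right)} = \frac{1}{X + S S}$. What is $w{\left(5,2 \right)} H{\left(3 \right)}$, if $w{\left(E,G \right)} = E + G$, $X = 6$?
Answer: $\frac{105}{46} \approx 2.2826$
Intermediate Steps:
$d{\left(S \right)} = \frac{1}{6 + S^{2}}$ ($d{\left(S \right)} = \frac{1}{6 + S S} = \frac{1}{6 + S^{2}}$)
$H{\left(s \right)} = \frac{1}{s + \frac{1}{6 + s^{2}}}$ ($H{\left(s \right)} = \frac{1}{\frac{1}{6 + s^{2}} + s} = \frac{1}{s + \frac{1}{6 + s^{2}}}$)
$w{\left(5,2 \right)} H{\left(3 \right)} = \left(5 + 2\right) \frac{6 + 3^{2}}{1 + 3 \left(6 + 3^{2}\right)} = 7 \frac{6 + 9}{1 + 3 \left(6 + 9\right)} = 7 \frac{1}{1 + 3 \cdot 15} \cdot 15 = 7 \frac{1}{1 + 45} \cdot 15 = 7 \cdot \frac{1}{46} \cdot 15 = 7 \cdot \frac{15}{46} = \frac{105}{46}$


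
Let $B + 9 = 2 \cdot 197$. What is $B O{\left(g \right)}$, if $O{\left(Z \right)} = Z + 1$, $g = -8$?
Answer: $-2695$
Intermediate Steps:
$O{\left(Z \right)} = 1 + Z$
$B = 385$ ($B = -9 + 2 \cdot 197 = -9 + 394 = 385$)
$B O{\left(g \right)} = 385 \left(1 - 8\right) = 385 \left(-7\right) = -2695$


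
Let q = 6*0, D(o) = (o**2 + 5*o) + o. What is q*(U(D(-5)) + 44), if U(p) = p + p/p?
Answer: 0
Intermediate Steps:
D(o) = o**2 + 6*o
U(p) = 1 + p (U(p) = p + 1 = 1 + p)
q = 0
q*(U(D(-5)) + 44) = 0*((1 - 5*(6 - 5)) + 44) = 0*((1 - 5*1) + 44) = 0*((1 - 5) + 44) = 0*(-4 + 44) = 0*40 = 0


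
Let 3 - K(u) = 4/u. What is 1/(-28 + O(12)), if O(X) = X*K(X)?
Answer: ¼ ≈ 0.25000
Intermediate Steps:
K(u) = 3 - 4/u
O(X) = X*(3 - 4/X)
1/(-28 + O(12)) = 1/(-28 + (-4 + 3*12)) = 1/(-28 + (-4 + 36)) = 1/(-28 + 32) = 1/4 = ¼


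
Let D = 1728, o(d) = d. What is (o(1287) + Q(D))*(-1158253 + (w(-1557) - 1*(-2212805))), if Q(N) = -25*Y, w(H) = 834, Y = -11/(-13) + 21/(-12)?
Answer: 35935365607/26 ≈ 1.3821e+9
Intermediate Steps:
Y = -47/52 (Y = -11*(-1/13) + 21*(-1/12) = 11/13 - 7/4 = -47/52 ≈ -0.90385)
Q(N) = 1175/52 (Q(N) = -25*(-47/52) = 1175/52)
(o(1287) + Q(D))*(-1158253 + (w(-1557) - 1*(-2212805))) = (1287 + 1175/52)*(-1158253 + (834 - 1*(-2212805))) = 68099*(-1158253 + (834 + 2212805))/52 = 68099*(-1158253 + 2213639)/52 = (68099/52)*1055386 = 35935365607/26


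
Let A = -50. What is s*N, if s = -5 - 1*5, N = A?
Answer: 500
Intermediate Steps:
N = -50
s = -10 (s = -5 - 5 = -10)
s*N = -10*(-50) = 500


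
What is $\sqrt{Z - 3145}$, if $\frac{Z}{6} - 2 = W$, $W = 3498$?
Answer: $\sqrt{17855} \approx 133.62$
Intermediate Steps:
$Z = 21000$ ($Z = 12 + 6 \cdot 3498 = 12 + 20988 = 21000$)
$\sqrt{Z - 3145} = \sqrt{21000 - 3145} = \sqrt{17855}$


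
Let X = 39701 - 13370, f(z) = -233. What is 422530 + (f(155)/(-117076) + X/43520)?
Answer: 538213943623479/1273786880 ≈ 4.2253e+5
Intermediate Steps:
X = 26331
422530 + (f(155)/(-117076) + X/43520) = 422530 + (-233/(-117076) + 26331/43520) = 422530 + (-233*(-1/117076) + 26331*(1/43520)) = 422530 + (233/117076 + 26331/43520) = 422530 + 773217079/1273786880 = 538213943623479/1273786880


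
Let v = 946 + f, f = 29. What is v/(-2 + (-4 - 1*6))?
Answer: -325/4 ≈ -81.250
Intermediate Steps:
v = 975 (v = 946 + 29 = 975)
v/(-2 + (-4 - 1*6)) = 975/(-2 + (-4 - 1*6)) = 975/(-2 + (-4 - 6)) = 975/(-2 - 10) = 975/(-12) = -1/12*975 = -325/4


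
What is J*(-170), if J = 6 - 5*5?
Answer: 3230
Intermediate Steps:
J = -19 (J = 6 - 25 = -19)
J*(-170) = -19*(-170) = 3230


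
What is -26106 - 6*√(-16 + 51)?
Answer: -26106 - 6*√35 ≈ -26142.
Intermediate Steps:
-26106 - 6*√(-16 + 51) = -26106 - 6*√35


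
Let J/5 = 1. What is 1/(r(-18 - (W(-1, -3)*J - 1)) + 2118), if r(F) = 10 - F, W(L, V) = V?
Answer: 1/2130 ≈ 0.00046948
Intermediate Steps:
J = 5 (J = 5*1 = 5)
1/(r(-18 - (W(-1, -3)*J - 1)) + 2118) = 1/((10 - (-18 - (-3*5 - 1))) + 2118) = 1/((10 - (-18 - (-15 - 1))) + 2118) = 1/((10 - (-18 - 1*(-16))) + 2118) = 1/((10 - (-18 + 16)) + 2118) = 1/((10 - 1*(-2)) + 2118) = 1/((10 + 2) + 2118) = 1/(12 + 2118) = 1/2130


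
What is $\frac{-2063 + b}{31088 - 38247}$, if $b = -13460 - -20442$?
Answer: $- \frac{4919}{7159} \approx -0.68711$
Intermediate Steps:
$b = 6982$ ($b = -13460 + 20442 = 6982$)
$\frac{-2063 + b}{31088 - 38247} = \frac{-2063 + 6982}{31088 - 38247} = \frac{4919}{-7159} = 4919 \left(- \frac{1}{7159}\right) = - \frac{4919}{7159}$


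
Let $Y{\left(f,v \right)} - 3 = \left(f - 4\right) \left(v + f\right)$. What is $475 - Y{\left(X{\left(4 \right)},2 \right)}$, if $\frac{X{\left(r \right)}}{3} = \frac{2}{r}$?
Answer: $\frac{1923}{4} \approx 480.75$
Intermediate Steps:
$X{\left(r \right)} = \frac{6}{r}$ ($X{\left(r \right)} = 3 \frac{2}{r} = \frac{6}{r}$)
$Y{\left(f,v \right)} = 3 + \left(-4 + f\right) \left(f + v\right)$ ($Y{\left(f,v \right)} = 3 + \left(f - 4\right) \left(v + f\right) = 3 + \left(-4 + f\right) \left(f + v\right)$)
$475 - Y{\left(X{\left(4 \right)},2 \right)} = 475 - \left(3 + \left(\frac{6}{4}\right)^{2} - 4 \cdot \frac{6}{4} - 8 + \frac{6}{4} \cdot 2\right) = 475 - \left(3 + \left(6 \cdot \frac{1}{4}\right)^{2} - 4 \cdot 6 \cdot \frac{1}{4} - 8 + 6 \cdot \frac{1}{4} \cdot 2\right) = 475 - \left(3 + \left(\frac{3}{2}\right)^{2} - 6 - 8 + \frac{3}{2} \cdot 2\right) = 475 - \left(3 + \frac{9}{4} - 6 - 8 + 3\right) = 475 - - \frac{23}{4} = 475 + \frac{23}{4} = \frac{1923}{4}$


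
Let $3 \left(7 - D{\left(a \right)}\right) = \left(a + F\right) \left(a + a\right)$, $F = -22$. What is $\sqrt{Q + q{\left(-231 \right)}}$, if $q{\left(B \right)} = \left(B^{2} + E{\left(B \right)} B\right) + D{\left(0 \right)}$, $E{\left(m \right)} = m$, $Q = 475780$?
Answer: $\sqrt{582509} \approx 763.22$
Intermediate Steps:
$D{\left(a \right)} = 7 - \frac{2 a \left(-22 + a\right)}{3}$ ($D{\left(a \right)} = 7 - \frac{\left(a - 22\right) \left(a + a\right)}{3} = 7 - \frac{\left(-22 + a\right) 2 a}{3} = 7 - \frac{2 a \left(-22 + a\right)}{3}$)
$q{\left(B \right)} = 7 + 2 B^{2}$ ($q{\left(B \right)} = \left(B^{2} + B B\right) + \left(7 - \frac{2 \cdot 0^{2}}{3} + \frac{44}{3} \cdot 0\right) = \left(B^{2} + B^{2}\right) + \left(7 - 0 + 0\right) = 2 B^{2} + \left(7 + 0 + 0\right) = 2 B^{2} + 7 = 7 + 2 B^{2}$)
$\sqrt{Q + q{\left(-231 \right)}} = \sqrt{475780 + \left(7 + 2 \left(-231\right)^{2}\right)} = \sqrt{475780 + \left(7 + 2 \cdot 53361\right)} = \sqrt{475780 + \left(7 + 106722\right)} = \sqrt{475780 + 106729} = \sqrt{582509}$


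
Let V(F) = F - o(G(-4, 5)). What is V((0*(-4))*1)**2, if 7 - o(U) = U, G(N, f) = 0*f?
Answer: 49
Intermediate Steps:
G(N, f) = 0
o(U) = 7 - U
V(F) = -7 + F (V(F) = F - (7 - 1*0) = F - (7 + 0) = F - 1*7 = F - 7 = -7 + F)
V((0*(-4))*1)**2 = (-7 + (0*(-4))*1)**2 = (-7 + 0*1)**2 = (-7 + 0)**2 = (-7)**2 = 49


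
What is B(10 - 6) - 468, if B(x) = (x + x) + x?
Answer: -456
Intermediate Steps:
B(x) = 3*x (B(x) = 2*x + x = 3*x)
B(10 - 6) - 468 = 3*(10 - 6) - 468 = 3*4 - 468 = 12 - 468 = -456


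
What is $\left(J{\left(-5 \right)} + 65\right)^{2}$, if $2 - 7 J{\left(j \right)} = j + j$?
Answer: $\frac{218089}{49} \approx 4450.8$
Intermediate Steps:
$J{\left(j \right)} = \frac{2}{7} - \frac{2 j}{7}$ ($J{\left(j \right)} = \frac{2}{7} - \frac{j + j}{7} = \frac{2}{7} - \frac{2 j}{7}$)
$\left(J{\left(-5 \right)} + 65\right)^{2} = \left(\left(\frac{2}{7} - - \frac{10}{7}\right) + 65\right)^{2} = \left(\left(\frac{2}{7} + \frac{10}{7}\right) + 65\right)^{2} = \left(\frac{12}{7} + 65\right)^{2} = \left(\frac{467}{7}\right)^{2} = \frac{218089}{49}$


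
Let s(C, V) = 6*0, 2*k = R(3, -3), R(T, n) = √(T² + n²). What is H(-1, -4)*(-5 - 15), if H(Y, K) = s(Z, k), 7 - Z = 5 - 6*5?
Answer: 0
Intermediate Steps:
Z = 32 (Z = 7 - (5 - 6*5) = 7 - (5 - 1*30) = 7 - (5 - 30) = 7 - 1*(-25) = 7 + 25 = 32)
k = 3*√2/2 (k = √(3² + (-3)²)/2 = √(9 + 9)/2 = √18/2 = (3*√2)/2 = 3*√2/2 ≈ 2.1213)
s(C, V) = 0
H(Y, K) = 0
H(-1, -4)*(-5 - 15) = 0*(-5 - 15) = 0*(-20) = 0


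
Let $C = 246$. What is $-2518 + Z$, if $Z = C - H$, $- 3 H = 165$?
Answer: $-2217$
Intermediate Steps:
$H = -55$ ($H = \left(- \frac{1}{3}\right) 165 = -55$)
$Z = 301$ ($Z = 246 - -55 = 246 + 55 = 301$)
$-2518 + Z = -2518 + 301 = -2217$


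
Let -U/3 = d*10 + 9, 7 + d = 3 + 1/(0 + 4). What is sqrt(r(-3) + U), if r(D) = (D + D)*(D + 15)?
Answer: 3*sqrt(6)/2 ≈ 3.6742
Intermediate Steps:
r(D) = 2*D*(15 + D) (r(D) = (2*D)*(15 + D) = 2*D*(15 + D))
d = -15/4 (d = -7 + (3 + 1/(0 + 4)) = -7 + (3 + 1/4) = -7 + 13/4 = -15/4 ≈ -3.7500)
U = 171/2 (U = -3*(-15/4*10 + 9) = -3*(-75/2 + 9) = -3*(-57/2) = 171/2 ≈ 85.500)
sqrt(r(-3) + U) = sqrt(2*(-3)*(15 - 3) + 171/2) = sqrt(2*(-3)*12 + 171/2) = sqrt(-72 + 171/2) = sqrt(27/2) = 3*sqrt(6)/2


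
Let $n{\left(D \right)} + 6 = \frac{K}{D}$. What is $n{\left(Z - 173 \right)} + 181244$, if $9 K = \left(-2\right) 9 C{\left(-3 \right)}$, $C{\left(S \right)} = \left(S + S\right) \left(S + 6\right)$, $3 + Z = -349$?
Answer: $\frac{31716638}{175} \approx 1.8124 \cdot 10^{5}$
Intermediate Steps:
$Z = -352$ ($Z = -3 - 349 = -352$)
$C{\left(S \right)} = 2 S \left(6 + S\right)$
$K = 36$ ($K = \frac{\left(-2\right) 9 \cdot 2 \left(-3\right) \left(6 - 3\right)}{9} = \frac{\left(-18\right) 2 \left(-3\right) 3}{9} = \frac{\left(-18\right) \left(-18\right)}{9} = \frac{1}{9} \cdot 324 = 36$)
$n{\left(D \right)} = -6 + \frac{36}{D}$
$n{\left(Z - 173 \right)} + 181244 = \left(-6 + \frac{36}{-352 - 173}\right) + 181244 = \left(-6 + \frac{36}{-525}\right) + 181244 = \left(-6 + 36 \left(- \frac{1}{525}\right)\right) + 181244 = \left(-6 - \frac{12}{175}\right) + 181244 = - \frac{1062}{175} + 181244 = \frac{31716638}{175}$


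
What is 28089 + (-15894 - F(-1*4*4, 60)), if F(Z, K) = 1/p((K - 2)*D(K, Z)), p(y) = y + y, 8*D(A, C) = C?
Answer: 2829241/232 ≈ 12195.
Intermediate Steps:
D(A, C) = C/8
p(y) = 2*y
F(Z, K) = 4/(Z*(-2 + K)) (F(Z, K) = 1/(2*((K - 2)*(Z/8))) = 1/(2*((-2 + K)*(Z/8))) = 1/(2*(Z*(-2 + K)/8)) = 1/(Z*(-2 + K)/4) = 4/(Z*(-2 + K)))
28089 + (-15894 - F(-1*4*4, 60)) = 28089 + (-15894 - 4/((-1*4*4)*(-2 + 60))) = 28089 + (-15894 - 4/(((-4*4))*58)) = 28089 + (-15894 - 4/((-16)*58)) = 28089 + (-15894 - 4*(-1)/(16*58)) = 28089 + (-15894 - 1*(-1/232)) = 28089 + (-15894 + 1/232) = 28089 - 3687407/232 = 2829241/232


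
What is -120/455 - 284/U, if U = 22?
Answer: -13186/1001 ≈ -13.173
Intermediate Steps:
-120/455 - 284/U = -120/455 - 284/22 = -120*1/455 - 284*1/22 = -24/91 - 142/11 = -13186/1001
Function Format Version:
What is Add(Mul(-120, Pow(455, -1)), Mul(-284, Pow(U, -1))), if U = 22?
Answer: Rational(-13186, 1001) ≈ -13.173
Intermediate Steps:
Add(Mul(-120, Pow(455, -1)), Mul(-284, Pow(U, -1))) = Add(Mul(-120, Pow(455, -1)), Mul(-284, Pow(22, -1))) = Add(Mul(-120, Rational(1, 455)), Mul(-284, Rational(1, 22))) = Add(Rational(-24, 91), Rational(-142, 11)) = Rational(-13186, 1001)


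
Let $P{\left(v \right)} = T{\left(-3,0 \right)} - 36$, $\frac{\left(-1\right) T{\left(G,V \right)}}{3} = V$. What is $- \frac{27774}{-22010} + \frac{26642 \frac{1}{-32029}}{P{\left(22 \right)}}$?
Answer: $\frac{8152758619}{6344624610} \approx 1.285$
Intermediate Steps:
$T{\left(G,V \right)} = - 3 V$
$P{\left(v \right)} = -36$ ($P{\left(v \right)} = \left(-3\right) 0 - 36 = 0 - 36 = -36$)
$- \frac{27774}{-22010} + \frac{26642 \frac{1}{-32029}}{P{\left(22 \right)}} = - \frac{27774}{-22010} + \frac{26642 \frac{1}{-32029}}{-36} = \left(-27774\right) \left(- \frac{1}{22010}\right) + 26642 \left(- \frac{1}{32029}\right) \left(- \frac{1}{36}\right) = \frac{13887}{11005} - - \frac{13321}{576522} = \frac{13887}{11005} + \frac{13321}{576522} = \frac{8152758619}{6344624610}$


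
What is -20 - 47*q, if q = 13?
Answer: -631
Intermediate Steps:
-20 - 47*q = -20 - 47*13 = -20 - 611 = -631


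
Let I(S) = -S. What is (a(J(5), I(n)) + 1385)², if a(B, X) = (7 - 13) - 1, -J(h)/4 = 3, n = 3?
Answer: 1898884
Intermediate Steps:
J(h) = -12 (J(h) = -4*3 = -12)
a(B, X) = -7 (a(B, X) = -6 - 1 = -7)
(a(J(5), I(n)) + 1385)² = (-7 + 1385)² = 1378² = 1898884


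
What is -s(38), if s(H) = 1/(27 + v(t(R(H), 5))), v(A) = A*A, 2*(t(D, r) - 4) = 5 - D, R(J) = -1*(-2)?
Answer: -4/229 ≈ -0.017467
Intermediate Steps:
R(J) = 2
t(D, r) = 13/2 - D/2 (t(D, r) = 4 + (5 - D)/2 = 4 + (5/2 - D/2) = 13/2 - D/2)
v(A) = A²
s(H) = 4/229 (s(H) = 1/(27 + (13/2 - ½*2)²) = 1/(27 + (13/2 - 1)²) = 1/(27 + (11/2)²) = 1/(27 + 121/4) = 1/(229/4) = 4/229)
-s(38) = -1*4/229 = -4/229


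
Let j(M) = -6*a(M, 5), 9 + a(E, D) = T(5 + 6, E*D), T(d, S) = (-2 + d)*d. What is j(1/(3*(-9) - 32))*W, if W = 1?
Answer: -540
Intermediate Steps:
T(d, S) = d*(-2 + d)
a(E, D) = 90 (a(E, D) = -9 + (5 + 6)*(-2 + (5 + 6)) = -9 + 11*(-2 + 11) = -9 + 11*9 = -9 + 99 = 90)
j(M) = -540 (j(M) = -6*90 = -540)
j(1/(3*(-9) - 32))*W = -540*1 = -540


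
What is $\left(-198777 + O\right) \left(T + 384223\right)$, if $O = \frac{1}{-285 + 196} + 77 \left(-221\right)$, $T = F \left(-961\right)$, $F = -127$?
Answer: $- \frac{9723253032090}{89} \approx -1.0925 \cdot 10^{11}$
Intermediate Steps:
$T = 122047$ ($T = \left(-127\right) \left(-961\right) = 122047$)
$O = - \frac{1514514}{89}$ ($O = \frac{1}{-89} - 17017 = - \frac{1}{89} - 17017 = - \frac{1514514}{89} \approx -17017.0$)
$\left(-198777 + O\right) \left(T + 384223\right) = \left(-198777 - \frac{1514514}{89}\right) \left(122047 + 384223\right) = \left(- \frac{19205667}{89}\right) 506270 = - \frac{9723253032090}{89}$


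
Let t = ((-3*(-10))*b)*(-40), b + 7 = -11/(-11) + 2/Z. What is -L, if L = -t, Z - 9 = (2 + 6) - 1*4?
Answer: 91200/13 ≈ 7015.4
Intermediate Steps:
Z = 13 (Z = 9 + ((2 + 6) - 1*4) = 9 + (8 - 4) = 9 + 4 = 13)
b = -76/13 (b = -7 + (-11/(-11) + 2/13) = -7 + (-11*(-1/11) + 2*(1/13)) = -7 + (1 + 2/13) = -7 + 15/13 = -76/13 ≈ -5.8462)
t = 91200/13 (t = (-3*(-10)*(-76/13))*(-40) = (30*(-76/13))*(-40) = -2280/13*(-40) = 91200/13 ≈ 7015.4)
L = -91200/13 (L = -1*91200/13 = -91200/13 ≈ -7015.4)
-L = -1*(-91200/13) = 91200/13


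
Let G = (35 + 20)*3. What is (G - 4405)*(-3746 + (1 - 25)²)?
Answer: 13440800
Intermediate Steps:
G = 165 (G = 55*3 = 165)
(G - 4405)*(-3746 + (1 - 25)²) = (165 - 4405)*(-3746 + (1 - 25)²) = -4240*(-3746 + (-24)²) = -4240*(-3746 + 576) = -4240*(-3170) = 13440800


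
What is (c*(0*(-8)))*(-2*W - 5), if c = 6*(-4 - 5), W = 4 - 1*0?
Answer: 0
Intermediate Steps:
W = 4 (W = 4 + 0 = 4)
c = -54 (c = 6*(-9) = -54)
(c*(0*(-8)))*(-2*W - 5) = (-0*(-8))*(-2*4 - 5) = (-54*0)*(-8 - 5) = 0*(-13) = 0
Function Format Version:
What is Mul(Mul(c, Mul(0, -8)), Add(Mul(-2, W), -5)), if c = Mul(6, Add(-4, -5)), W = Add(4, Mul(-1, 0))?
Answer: 0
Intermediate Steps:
W = 4 (W = Add(4, 0) = 4)
c = -54 (c = Mul(6, -9) = -54)
Mul(Mul(c, Mul(0, -8)), Add(Mul(-2, W), -5)) = Mul(Mul(-54, Mul(0, -8)), Add(Mul(-2, 4), -5)) = Mul(Mul(-54, 0), Add(-8, -5)) = Mul(0, -13) = 0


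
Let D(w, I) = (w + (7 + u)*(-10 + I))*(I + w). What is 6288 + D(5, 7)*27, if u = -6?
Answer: 6936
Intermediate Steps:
D(w, I) = (I + w)*(-10 + I + w) (D(w, I) = (w + (7 - 6)*(-10 + I))*(I + w) = (w + 1*(-10 + I))*(I + w) = (w + (-10 + I))*(I + w) = (-10 + I + w)*(I + w) = (I + w)*(-10 + I + w))
6288 + D(5, 7)*27 = 6288 + (7² + 5² - 10*7 - 10*5 + 2*7*5)*27 = 6288 + (49 + 25 - 70 - 50 + 70)*27 = 6288 + 24*27 = 6288 + 648 = 6936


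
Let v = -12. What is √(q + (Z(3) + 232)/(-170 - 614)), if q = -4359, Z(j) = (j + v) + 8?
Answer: 39*I*√2247/28 ≈ 66.025*I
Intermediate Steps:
Z(j) = -4 + j (Z(j) = (j - 12) + 8 = (-12 + j) + 8 = -4 + j)
√(q + (Z(3) + 232)/(-170 - 614)) = √(-4359 + ((-4 + 3) + 232)/(-170 - 614)) = √(-4359 + (-1 + 232)/(-784)) = √(-4359 + 231*(-1/784)) = √(-4359 - 33/112) = √(-488241/112) = 39*I*√2247/28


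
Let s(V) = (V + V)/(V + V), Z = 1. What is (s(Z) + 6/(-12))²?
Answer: ¼ ≈ 0.25000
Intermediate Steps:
s(V) = 1 (s(V) = (2*V)/((2*V)) = (2*V)*(1/(2*V)) = 1)
(s(Z) + 6/(-12))² = (1 + 6/(-12))² = (1 + 6*(-1/12))² = (1 - ½)² = (½)² = ¼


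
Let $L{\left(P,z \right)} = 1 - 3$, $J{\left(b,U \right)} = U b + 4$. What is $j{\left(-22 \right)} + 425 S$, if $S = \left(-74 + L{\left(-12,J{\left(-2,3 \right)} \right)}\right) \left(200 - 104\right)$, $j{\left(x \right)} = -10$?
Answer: $-3100810$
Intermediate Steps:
$J{\left(b,U \right)} = 4 + U b$
$L{\left(P,z \right)} = -2$
$S = -7296$ ($S = \left(-74 - 2\right) \left(200 - 104\right) = \left(-76\right) 96 = -7296$)
$j{\left(-22 \right)} + 425 S = -10 + 425 \left(-7296\right) = -10 - 3100800 = -3100810$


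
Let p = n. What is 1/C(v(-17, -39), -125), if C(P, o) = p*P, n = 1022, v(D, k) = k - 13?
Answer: -1/53144 ≈ -1.8817e-5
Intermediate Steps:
v(D, k) = -13 + k
p = 1022
C(P, o) = 1022*P
1/C(v(-17, -39), -125) = 1/(1022*(-13 - 39)) = 1/(1022*(-52)) = 1/(-53144) = -1/53144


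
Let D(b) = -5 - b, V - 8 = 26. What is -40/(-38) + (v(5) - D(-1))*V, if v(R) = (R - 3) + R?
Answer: 7126/19 ≈ 375.05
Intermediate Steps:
V = 34 (V = 8 + 26 = 34)
v(R) = -3 + 2*R (v(R) = (-3 + R) + R = -3 + 2*R)
-40/(-38) + (v(5) - D(-1))*V = -40/(-38) + ((-3 + 2*5) - (-5 - 1*(-1)))*34 = -40*(-1/38) + ((-3 + 10) - (-5 + 1))*34 = 20/19 + (7 - 1*(-4))*34 = 20/19 + (7 + 4)*34 = 20/19 + 11*34 = 20/19 + 374 = 7126/19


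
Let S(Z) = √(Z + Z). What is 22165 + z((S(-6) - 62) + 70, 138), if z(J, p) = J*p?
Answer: 23269 + 276*I*√3 ≈ 23269.0 + 478.05*I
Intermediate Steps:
S(Z) = √2*√Z (S(Z) = √(2*Z) = √2*√Z)
22165 + z((S(-6) - 62) + 70, 138) = 22165 + ((√2*√(-6) - 62) + 70)*138 = 22165 + ((√2*(I*√6) - 62) + 70)*138 = 22165 + ((2*I*√3 - 62) + 70)*138 = 22165 + ((-62 + 2*I*√3) + 70)*138 = 22165 + (8 + 2*I*√3)*138 = 22165 + (1104 + 276*I*√3) = 23269 + 276*I*√3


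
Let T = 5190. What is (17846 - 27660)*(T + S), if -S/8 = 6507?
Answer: 459942924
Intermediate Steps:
S = -52056 (S = -8*6507 = -52056)
(17846 - 27660)*(T + S) = (17846 - 27660)*(5190 - 52056) = -9814*(-46866) = 459942924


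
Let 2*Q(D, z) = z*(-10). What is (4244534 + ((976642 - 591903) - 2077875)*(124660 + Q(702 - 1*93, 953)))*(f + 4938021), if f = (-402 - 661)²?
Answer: -1231767359313686140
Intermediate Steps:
f = 1129969 (f = (-1063)² = 1129969)
Q(D, z) = -5*z (Q(D, z) = (z*(-10))/2 = (-10*z)/2 = -5*z)
(4244534 + ((976642 - 591903) - 2077875)*(124660 + Q(702 - 1*93, 953)))*(f + 4938021) = (4244534 + ((976642 - 591903) - 2077875)*(124660 - 5*953))*(1129969 + 4938021) = (4244534 + (384739 - 2077875)*(124660 - 4765))*6067990 = (4244534 - 1693136*119895)*6067990 = (4244534 - 202998540720)*6067990 = -202994296186*6067990 = -1231767359313686140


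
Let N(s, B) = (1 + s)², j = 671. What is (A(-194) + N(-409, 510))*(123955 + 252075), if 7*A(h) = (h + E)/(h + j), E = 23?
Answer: 23222907743750/371 ≈ 6.2595e+10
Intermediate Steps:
A(h) = (23 + h)/(7*(671 + h)) (A(h) = ((h + 23)/(h + 671))/7 = ((23 + h)/(671 + h))/7 = (23 + h)/(7*(671 + h)))
(A(-194) + N(-409, 510))*(123955 + 252075) = ((23 - 194)/(7*(671 - 194)) + (1 - 409)²)*(123955 + 252075) = ((⅐)*(-171)/477 + (-408)²)*376030 = ((⅐)*(1/477)*(-171) + 166464)*376030 = (-19/371 + 166464)*376030 = (61758125/371)*376030 = 23222907743750/371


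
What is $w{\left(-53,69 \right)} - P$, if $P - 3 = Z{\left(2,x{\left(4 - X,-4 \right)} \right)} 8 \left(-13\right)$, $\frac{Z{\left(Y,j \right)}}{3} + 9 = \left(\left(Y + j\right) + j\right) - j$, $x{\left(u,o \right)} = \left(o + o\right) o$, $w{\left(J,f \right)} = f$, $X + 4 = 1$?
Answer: $7866$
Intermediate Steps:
$X = -3$ ($X = -4 + 1 = -3$)
$x{\left(u,o \right)} = 2 o^{2}$ ($x{\left(u,o \right)} = 2 o o = 2 o^{2}$)
$Z{\left(Y,j \right)} = -27 + 3 Y + 3 j$ ($Z{\left(Y,j \right)} = -27 + 3 \left(\left(\left(Y + j\right) + j\right) - j\right) = -27 + 3 \left(\left(Y + 2 j\right) - j\right) = -27 + 3 \left(Y + j\right) = -27 + \left(3 Y + 3 j\right) = -27 + 3 Y + 3 j$)
$P = -7797$ ($P = 3 + \left(-27 + 3 \cdot 2 + 3 \cdot 2 \left(-4\right)^{2}\right) 8 \left(-13\right) = 3 + \left(-27 + 6 + 3 \cdot 2 \cdot 16\right) 8 \left(-13\right) = 3 + \left(-27 + 6 + 3 \cdot 32\right) 8 \left(-13\right) = 3 + \left(-27 + 6 + 96\right) 8 \left(-13\right) = 3 + 75 \cdot 8 \left(-13\right) = 3 + 600 \left(-13\right) = 3 - 7800 = -7797$)
$w{\left(-53,69 \right)} - P = 69 - -7797 = 69 + 7797 = 7866$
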